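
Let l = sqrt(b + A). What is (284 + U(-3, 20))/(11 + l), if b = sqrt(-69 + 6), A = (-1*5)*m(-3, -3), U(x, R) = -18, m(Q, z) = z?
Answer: 266/(11 + sqrt(3)*sqrt(5 + I*sqrt(7))) ≈ 17.658 - 1.1687*I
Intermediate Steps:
A = 15 (A = -1*5*(-3) = -5*(-3) = 15)
b = 3*I*sqrt(7) (b = sqrt(-63) = 3*I*sqrt(7) ≈ 7.9373*I)
l = sqrt(15 + 3*I*sqrt(7)) (l = sqrt(3*I*sqrt(7) + 15) = sqrt(15 + 3*I*sqrt(7)) ≈ 3.9982 + 0.99261*I)
(284 + U(-3, 20))/(11 + l) = (284 - 18)/(11 + sqrt(15 + 3*I*sqrt(7))) = 266/(11 + sqrt(15 + 3*I*sqrt(7)))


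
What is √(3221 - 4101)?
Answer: 4*I*√55 ≈ 29.665*I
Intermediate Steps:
√(3221 - 4101) = √(-880) = 4*I*√55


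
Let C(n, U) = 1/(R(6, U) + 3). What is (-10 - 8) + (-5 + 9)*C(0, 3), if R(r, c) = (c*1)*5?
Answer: -160/9 ≈ -17.778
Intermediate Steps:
R(r, c) = 5*c (R(r, c) = c*5 = 5*c)
C(n, U) = 1/(3 + 5*U) (C(n, U) = 1/(5*U + 3) = 1/(3 + 5*U))
(-10 - 8) + (-5 + 9)*C(0, 3) = (-10 - 8) + (-5 + 9)/(3 + 5*3) = -18 + 4/(3 + 15) = -18 + 4/18 = -18 + 4*(1/18) = -18 + 2/9 = -160/9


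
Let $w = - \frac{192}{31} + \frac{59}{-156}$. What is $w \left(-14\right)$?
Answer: $\frac{222467}{2418} \approx 92.005$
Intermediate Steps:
$w = - \frac{31781}{4836}$ ($w = \left(-192\right) \frac{1}{31} + 59 \left(- \frac{1}{156}\right) = - \frac{192}{31} - \frac{59}{156} = - \frac{31781}{4836} \approx -6.5718$)
$w \left(-14\right) = \left(- \frac{31781}{4836}\right) \left(-14\right) = \frac{222467}{2418}$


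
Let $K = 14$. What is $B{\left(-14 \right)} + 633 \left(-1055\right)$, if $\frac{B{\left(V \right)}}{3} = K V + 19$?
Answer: $-668346$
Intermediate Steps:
$B{\left(V \right)} = 57 + 42 V$ ($B{\left(V \right)} = 3 \left(14 V + 19\right) = 3 \left(19 + 14 V\right) = 57 + 42 V$)
$B{\left(-14 \right)} + 633 \left(-1055\right) = \left(57 + 42 \left(-14\right)\right) + 633 \left(-1055\right) = \left(57 - 588\right) - 667815 = -531 - 667815 = -668346$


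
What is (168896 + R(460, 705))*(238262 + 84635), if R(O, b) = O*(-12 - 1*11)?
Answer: 51119761452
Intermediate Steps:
R(O, b) = -23*O (R(O, b) = O*(-12 - 11) = O*(-23) = -23*O)
(168896 + R(460, 705))*(238262 + 84635) = (168896 - 23*460)*(238262 + 84635) = (168896 - 10580)*322897 = 158316*322897 = 51119761452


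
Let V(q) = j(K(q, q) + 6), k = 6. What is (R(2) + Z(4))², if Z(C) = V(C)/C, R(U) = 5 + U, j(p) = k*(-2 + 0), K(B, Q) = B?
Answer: 16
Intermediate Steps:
j(p) = -12 (j(p) = 6*(-2 + 0) = 6*(-2) = -12)
V(q) = -12
Z(C) = -12/C
(R(2) + Z(4))² = ((5 + 2) - 12/4)² = (7 - 12*¼)² = (7 - 3)² = 4² = 16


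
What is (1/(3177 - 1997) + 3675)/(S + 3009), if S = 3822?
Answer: 4336501/8060580 ≈ 0.53799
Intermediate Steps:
(1/(3177 - 1997) + 3675)/(S + 3009) = (1/(3177 - 1997) + 3675)/(3822 + 3009) = (1/1180 + 3675)/6831 = (1/1180 + 3675)*(1/6831) = (4336501/1180)*(1/6831) = 4336501/8060580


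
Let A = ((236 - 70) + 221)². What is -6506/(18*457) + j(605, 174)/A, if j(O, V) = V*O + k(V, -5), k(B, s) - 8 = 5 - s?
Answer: -2005519/22814811 ≈ -0.087904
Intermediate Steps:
k(B, s) = 13 - s (k(B, s) = 8 + (5 - s) = 13 - s)
j(O, V) = 18 + O*V (j(O, V) = V*O + (13 - 1*(-5)) = O*V + (13 + 5) = O*V + 18 = 18 + O*V)
A = 149769 (A = (166 + 221)² = 387² = 149769)
-6506/(18*457) + j(605, 174)/A = -6506/(18*457) + (18 + 605*174)/149769 = -6506/8226 + (18 + 105270)*(1/149769) = -6506*1/8226 + 105288*(1/149769) = -3253/4113 + 35096/49923 = -2005519/22814811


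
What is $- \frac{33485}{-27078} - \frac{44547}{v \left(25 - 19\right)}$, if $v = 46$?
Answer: $- \frac{199500301}{1245588} \approx -160.17$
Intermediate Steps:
$- \frac{33485}{-27078} - \frac{44547}{v \left(25 - 19\right)} = - \frac{33485}{-27078} - \frac{44547}{46 \left(25 - 19\right)} = \left(-33485\right) \left(- \frac{1}{27078}\right) - \frac{44547}{46 \cdot 6} = \frac{33485}{27078} - \frac{44547}{276} = \frac{33485}{27078} - \frac{14849}{92} = - \frac{199500301}{1245588}$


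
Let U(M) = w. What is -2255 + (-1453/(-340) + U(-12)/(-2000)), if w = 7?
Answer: -76524819/34000 ≈ -2250.7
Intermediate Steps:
U(M) = 7
-2255 + (-1453/(-340) + U(-12)/(-2000)) = -2255 + (-1453/(-340) + 7/(-2000)) = -2255 + (-1453*(-1/340) + 7*(-1/2000)) = -2255 + (1453/340 - 7/2000) = -2255 + 145181/34000 = -76524819/34000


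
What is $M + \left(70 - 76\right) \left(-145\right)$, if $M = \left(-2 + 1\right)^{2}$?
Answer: $871$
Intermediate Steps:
$M = 1$ ($M = \left(-1\right)^{2} = 1$)
$M + \left(70 - 76\right) \left(-145\right) = 1 + \left(70 - 76\right) \left(-145\right) = 1 - -870 = 1 + 870 = 871$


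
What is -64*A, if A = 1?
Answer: -64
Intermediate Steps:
-64*A = -64*1 = -64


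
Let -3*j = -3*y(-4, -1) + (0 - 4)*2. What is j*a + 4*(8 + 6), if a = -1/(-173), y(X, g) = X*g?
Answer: 29084/519 ≈ 56.039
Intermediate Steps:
j = 20/3 (j = -(-(-12)*(-1) + (0 - 4)*2)/3 = -(-3*4 - 4*2)/3 = -(-12 - 8)/3 = -⅓*(-20) = 20/3 ≈ 6.6667)
a = 1/173 (a = -1*(-1/173) = 1/173 ≈ 0.0057803)
j*a + 4*(8 + 6) = (20/3)*(1/173) + 4*(8 + 6) = 20/519 + 4*14 = 20/519 + 56 = 29084/519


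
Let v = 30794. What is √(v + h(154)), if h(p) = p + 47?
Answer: √30995 ≈ 176.05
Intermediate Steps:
h(p) = 47 + p
√(v + h(154)) = √(30794 + (47 + 154)) = √(30794 + 201) = √30995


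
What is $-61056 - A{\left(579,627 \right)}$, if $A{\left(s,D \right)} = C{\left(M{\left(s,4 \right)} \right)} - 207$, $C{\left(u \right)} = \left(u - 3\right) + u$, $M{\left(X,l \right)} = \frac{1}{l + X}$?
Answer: $- \frac{35473220}{583} \approx -60846.0$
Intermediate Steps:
$M{\left(X,l \right)} = \frac{1}{X + l}$
$C{\left(u \right)} = -3 + 2 u$ ($C{\left(u \right)} = \left(-3 + u\right) + u = -3 + 2 u$)
$A{\left(s,D \right)} = -210 + \frac{2}{4 + s}$ ($A{\left(s,D \right)} = \left(-3 + \frac{2}{s + 4}\right) - 207 = \left(-3 + \frac{2}{4 + s}\right) - 207 = -210 + \frac{2}{4 + s}$)
$-61056 - A{\left(579,627 \right)} = -61056 - \frac{2 \left(-419 - 60795\right)}{4 + 579} = -61056 - \frac{2 \left(-419 - 60795\right)}{583} = -61056 - 2 \cdot \frac{1}{583} \left(-61214\right) = -61056 - - \frac{122428}{583} = -61056 + \frac{122428}{583} = - \frac{35473220}{583}$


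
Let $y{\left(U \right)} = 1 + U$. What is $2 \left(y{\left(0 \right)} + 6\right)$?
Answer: $14$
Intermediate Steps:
$2 \left(y{\left(0 \right)} + 6\right) = 2 \left(\left(1 + 0\right) + 6\right) = 2 \left(1 + 6\right) = 2 \cdot 7 = 14$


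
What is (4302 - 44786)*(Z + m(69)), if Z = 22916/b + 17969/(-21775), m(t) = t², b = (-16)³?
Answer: -1072985146338649/5574400 ≈ -1.9248e+8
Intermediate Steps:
b = -4096
Z = -143149231/22297600 (Z = 22916/(-4096) + 17969/(-21775) = 22916*(-1/4096) + 17969*(-1/21775) = -5729/1024 - 17969/21775 = -143149231/22297600 ≈ -6.4199)
(4302 - 44786)*(Z + m(69)) = (4302 - 44786)*(-143149231/22297600 + 69²) = -40484*(-143149231/22297600 + 4761) = -40484*106015724369/22297600 = -1072985146338649/5574400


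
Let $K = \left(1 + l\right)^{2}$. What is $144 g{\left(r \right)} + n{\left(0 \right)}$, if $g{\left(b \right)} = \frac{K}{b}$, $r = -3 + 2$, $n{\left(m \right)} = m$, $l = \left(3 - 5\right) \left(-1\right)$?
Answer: $-1296$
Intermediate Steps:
$l = 2$ ($l = \left(-2\right) \left(-1\right) = 2$)
$K = 9$ ($K = \left(1 + 2\right)^{2} = 3^{2} = 9$)
$r = -1$
$g{\left(b \right)} = \frac{9}{b}$
$144 g{\left(r \right)} + n{\left(0 \right)} = 144 \frac{9}{-1} + 0 = 144 \cdot 9 \left(-1\right) + 0 = 144 \left(-9\right) + 0 = -1296 + 0 = -1296$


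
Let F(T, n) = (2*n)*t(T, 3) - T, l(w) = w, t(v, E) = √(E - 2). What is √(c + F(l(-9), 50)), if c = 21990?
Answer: 7*√451 ≈ 148.66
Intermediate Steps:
t(v, E) = √(-2 + E)
F(T, n) = -T + 2*n (F(T, n) = (2*n)*√(-2 + 3) - T = (2*n)*√1 - T = (2*n)*1 - T = 2*n - T = -T + 2*n)
√(c + F(l(-9), 50)) = √(21990 + (-1*(-9) + 2*50)) = √(21990 + (9 + 100)) = √(21990 + 109) = √22099 = 7*√451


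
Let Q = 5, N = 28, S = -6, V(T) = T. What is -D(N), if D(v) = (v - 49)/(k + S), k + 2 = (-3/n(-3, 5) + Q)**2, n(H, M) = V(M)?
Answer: 525/284 ≈ 1.8486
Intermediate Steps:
n(H, M) = M
k = 434/25 (k = -2 + (-3/5 + 5)**2 = -2 + (22/5)**2 = -2 + 484/25 = 434/25 ≈ 17.360)
D(v) = -1225/284 + 25*v/284 (D(v) = (v - 49)/(434/25 - 6) = (-49 + v)/(284/25) = (-49 + v)*(25/284) = -1225/284 + 25*v/284)
-D(N) = -(-1225/284 + (25/284)*28) = -(-1225/284 + 175/71) = -1*(-525/284) = 525/284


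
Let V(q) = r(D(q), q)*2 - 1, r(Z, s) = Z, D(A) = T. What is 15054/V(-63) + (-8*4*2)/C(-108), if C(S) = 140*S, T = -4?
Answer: -1580666/945 ≈ -1672.7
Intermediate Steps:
D(A) = -4
V(q) = -9 (V(q) = -4*2 - 1 = -8 - 1 = -9)
15054/V(-63) + (-8*4*2)/C(-108) = 15054/(-9) + (-8*4*2)/((140*(-108))) = 15054*(-⅑) - 32*2/(-15120) = -5018/3 - 64*(-1/15120) = -5018/3 + 4/945 = -1580666/945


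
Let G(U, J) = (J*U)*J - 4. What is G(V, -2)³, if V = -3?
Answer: -4096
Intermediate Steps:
G(U, J) = -4 + U*J² (G(U, J) = U*J² - 4 = -4 + U*J²)
G(V, -2)³ = (-4 - 3*(-2)²)³ = (-4 - 3*4)³ = (-4 - 12)³ = (-16)³ = -4096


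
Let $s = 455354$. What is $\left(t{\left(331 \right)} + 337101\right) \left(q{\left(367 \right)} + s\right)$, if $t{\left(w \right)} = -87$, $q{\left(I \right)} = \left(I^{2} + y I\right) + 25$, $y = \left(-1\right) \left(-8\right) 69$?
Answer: $267134821128$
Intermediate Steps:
$y = 552$ ($y = 8 \cdot 69 = 552$)
$q{\left(I \right)} = 25 + I^{2} + 552 I$ ($q{\left(I \right)} = \left(I^{2} + 552 I\right) + 25 = 25 + I^{2} + 552 I$)
$\left(t{\left(331 \right)} + 337101\right) \left(q{\left(367 \right)} + s\right) = \left(-87 + 337101\right) \left(\left(25 + 367^{2} + 552 \cdot 367\right) + 455354\right) = 337014 \left(\left(25 + 134689 + 202584\right) + 455354\right) = 337014 \left(337298 + 455354\right) = 337014 \cdot 792652 = 267134821128$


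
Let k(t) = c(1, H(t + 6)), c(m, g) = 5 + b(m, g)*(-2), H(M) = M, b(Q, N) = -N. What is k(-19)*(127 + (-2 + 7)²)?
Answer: -3192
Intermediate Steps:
c(m, g) = 5 + 2*g (c(m, g) = 5 - g*(-2) = 5 + 2*g)
k(t) = 17 + 2*t (k(t) = 5 + 2*(t + 6) = 5 + 2*(6 + t) = 5 + (12 + 2*t) = 17 + 2*t)
k(-19)*(127 + (-2 + 7)²) = (17 + 2*(-19))*(127 + (-2 + 7)²) = (17 - 38)*(127 + 5²) = -21*(127 + 25) = -21*152 = -3192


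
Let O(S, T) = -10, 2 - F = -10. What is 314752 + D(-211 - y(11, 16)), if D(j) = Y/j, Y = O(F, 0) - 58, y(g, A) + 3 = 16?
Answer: 17626129/56 ≈ 3.1475e+5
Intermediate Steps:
F = 12 (F = 2 - 1*(-10) = 2 + 10 = 12)
y(g, A) = 13 (y(g, A) = -3 + 16 = 13)
Y = -68 (Y = -10 - 58 = -68)
D(j) = -68/j
314752 + D(-211 - y(11, 16)) = 314752 - 68/(-211 - 1*13) = 314752 - 68/(-211 - 13) = 314752 - 68/(-224) = 314752 - 68*(-1/224) = 314752 + 17/56 = 17626129/56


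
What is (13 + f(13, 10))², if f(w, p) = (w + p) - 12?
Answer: 576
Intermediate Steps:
f(w, p) = -12 + p + w (f(w, p) = (p + w) - 12 = -12 + p + w)
(13 + f(13, 10))² = (13 + (-12 + 10 + 13))² = (13 + 11)² = 24² = 576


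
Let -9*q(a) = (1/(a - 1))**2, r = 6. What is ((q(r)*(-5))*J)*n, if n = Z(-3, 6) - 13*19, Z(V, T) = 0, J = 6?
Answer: -494/15 ≈ -32.933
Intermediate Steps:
q(a) = -1/(9*(-1 + a)**2) (q(a) = -1/(9*(a - 1)**2) = -1/(9*(-1 + a)**2))
n = -247 (n = 0 - 13*19 = 0 - 247 = -247)
((q(r)*(-5))*J)*n = ((-1/(9*(-1 + 6)**2)*(-5))*6)*(-247) = ((-1/9/5**2*(-5))*6)*(-247) = ((-1/9*1/25*(-5))*6)*(-247) = (-1/225*(-5)*6)*(-247) = ((1/45)*6)*(-247) = (2/15)*(-247) = -494/15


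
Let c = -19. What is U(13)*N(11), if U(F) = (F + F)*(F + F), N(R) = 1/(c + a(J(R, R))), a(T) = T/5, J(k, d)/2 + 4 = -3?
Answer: -3380/109 ≈ -31.009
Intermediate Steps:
J(k, d) = -14 (J(k, d) = -8 + 2*(-3) = -8 - 6 = -14)
a(T) = T/5 (a(T) = T*(⅕) = T/5)
N(R) = -5/109 (N(R) = 1/(-19 + (⅕)*(-14)) = 1/(-19 - 14/5) = 1/(-109/5) = -5/109)
U(F) = 4*F² (U(F) = (2*F)*(2*F) = 4*F²)
U(13)*N(11) = (4*13²)*(-5/109) = (4*169)*(-5/109) = 676*(-5/109) = -3380/109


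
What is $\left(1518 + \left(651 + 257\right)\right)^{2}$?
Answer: $5885476$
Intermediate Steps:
$\left(1518 + \left(651 + 257\right)\right)^{2} = \left(1518 + 908\right)^{2} = 2426^{2} = 5885476$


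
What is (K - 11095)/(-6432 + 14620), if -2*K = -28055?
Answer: 255/712 ≈ 0.35815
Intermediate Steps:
K = 28055/2 (K = -1/2*(-28055) = 28055/2 ≈ 14028.)
(K - 11095)/(-6432 + 14620) = (28055/2 - 11095)/(-6432 + 14620) = (5865/2)/8188 = (5865/2)*(1/8188) = 255/712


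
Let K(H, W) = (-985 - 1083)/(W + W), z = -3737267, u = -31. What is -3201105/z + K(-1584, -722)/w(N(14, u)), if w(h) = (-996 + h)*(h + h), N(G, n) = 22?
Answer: 4502037682331/5256301595752 ≈ 0.85650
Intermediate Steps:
w(h) = 2*h*(-996 + h) (w(h) = (-996 + h)*(2*h) = 2*h*(-996 + h))
K(H, W) = -1034/W (K(H, W) = -2068*1/(2*W) = -1034/W)
-3201105/z + K(-1584, -722)/w(N(14, u)) = -3201105/(-3737267) + (-1034/(-722))/((2*22*(-996 + 22))) = -3201105*(-1/3737267) + (-1034*(-1/722))/((2*22*(-974))) = 3201105/3737267 + (517/361)/(-42856) = 3201105/3737267 + (517/361)*(-1/42856) = 3201105/3737267 - 47/1406456 = 4502037682331/5256301595752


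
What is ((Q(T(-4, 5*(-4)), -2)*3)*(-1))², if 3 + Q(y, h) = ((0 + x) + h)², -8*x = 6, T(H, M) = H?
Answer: 47961/256 ≈ 187.35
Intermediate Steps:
x = -¾ (x = -⅛*6 = -¾ ≈ -0.75000)
Q(y, h) = -3 + (-¾ + h)² (Q(y, h) = -3 + ((0 - ¾) + h)² = -3 + (-¾ + h)²)
((Q(T(-4, 5*(-4)), -2)*3)*(-1))² = (((-3 + (-3 + 4*(-2))²/16)*3)*(-1))² = (((-3 + (-3 - 8)²/16)*3)*(-1))² = (((-3 + (1/16)*(-11)²)*3)*(-1))² = (((-3 + (1/16)*121)*3)*(-1))² = (((-3 + 121/16)*3)*(-1))² = (((73/16)*3)*(-1))² = ((219/16)*(-1))² = (-219/16)² = 47961/256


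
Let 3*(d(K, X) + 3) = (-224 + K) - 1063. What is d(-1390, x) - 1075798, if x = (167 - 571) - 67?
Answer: -3230080/3 ≈ -1.0767e+6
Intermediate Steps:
x = -471 (x = -404 - 67 = -471)
d(K, X) = -432 + K/3 (d(K, X) = -3 + ((-224 + K) - 1063)/3 = -3 + (-1287 + K)/3 = -3 + (-429 + K/3) = -432 + K/3)
d(-1390, x) - 1075798 = (-432 + (⅓)*(-1390)) - 1075798 = (-432 - 1390/3) - 1075798 = -2686/3 - 1075798 = -3230080/3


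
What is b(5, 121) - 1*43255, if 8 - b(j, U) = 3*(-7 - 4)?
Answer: -43214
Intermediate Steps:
b(j, U) = 41 (b(j, U) = 8 - 3*(-7 - 4) = 8 - 3*(-11) = 8 - 1*(-33) = 8 + 33 = 41)
b(5, 121) - 1*43255 = 41 - 1*43255 = 41 - 43255 = -43214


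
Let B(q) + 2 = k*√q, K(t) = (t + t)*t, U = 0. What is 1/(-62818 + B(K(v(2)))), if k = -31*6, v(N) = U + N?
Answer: -1745/109613212 + 31*√2/328839636 ≈ -1.5786e-5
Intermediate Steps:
v(N) = N (v(N) = 0 + N = N)
k = -186
K(t) = 2*t² (K(t) = (2*t)*t = 2*t²)
B(q) = -2 - 186*√q
1/(-62818 + B(K(v(2)))) = 1/(-62818 + (-2 - 186*2*√2)) = 1/(-62818 + (-2 - 372*√2)) = 1/(-62820 - 372*√2)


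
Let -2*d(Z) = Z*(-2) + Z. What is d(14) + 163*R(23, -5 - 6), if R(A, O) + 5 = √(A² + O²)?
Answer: -808 + 815*√26 ≈ 3347.7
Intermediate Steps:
d(Z) = Z/2 (d(Z) = -(Z*(-2) + Z)/2 = -(-2*Z + Z)/2 = -(-1)*Z/2 = Z/2)
R(A, O) = -5 + √(A² + O²)
d(14) + 163*R(23, -5 - 6) = (½)*14 + 163*(-5 + √(23² + (-5 - 6)²)) = 7 + 163*(-5 + √(529 + (-11)²)) = 7 + 163*(-5 + √(529 + 121)) = 7 + 163*(-5 + √650) = 7 + 163*(-5 + 5*√26) = 7 + (-815 + 815*√26) = -808 + 815*√26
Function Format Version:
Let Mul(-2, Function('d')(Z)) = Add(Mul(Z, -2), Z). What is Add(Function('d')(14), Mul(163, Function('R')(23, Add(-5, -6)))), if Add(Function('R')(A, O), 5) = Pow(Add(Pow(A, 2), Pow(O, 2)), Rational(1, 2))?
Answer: Add(-808, Mul(815, Pow(26, Rational(1, 2)))) ≈ 3347.7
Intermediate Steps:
Function('d')(Z) = Mul(Rational(1, 2), Z) (Function('d')(Z) = Mul(Rational(-1, 2), Add(Mul(Z, -2), Z)) = Mul(Rational(-1, 2), Add(Mul(-2, Z), Z)) = Mul(Rational(-1, 2), Mul(-1, Z)) = Mul(Rational(1, 2), Z))
Function('R')(A, O) = Add(-5, Pow(Add(Pow(A, 2), Pow(O, 2)), Rational(1, 2)))
Add(Function('d')(14), Mul(163, Function('R')(23, Add(-5, -6)))) = Add(Mul(Rational(1, 2), 14), Mul(163, Add(-5, Pow(Add(Pow(23, 2), Pow(Add(-5, -6), 2)), Rational(1, 2))))) = Add(7, Mul(163, Add(-5, Pow(Add(529, Pow(-11, 2)), Rational(1, 2))))) = Add(7, Mul(163, Add(-5, Pow(Add(529, 121), Rational(1, 2))))) = Add(7, Mul(163, Add(-5, Pow(650, Rational(1, 2))))) = Add(7, Mul(163, Add(-5, Mul(5, Pow(26, Rational(1, 2)))))) = Add(7, Add(-815, Mul(815, Pow(26, Rational(1, 2))))) = Add(-808, Mul(815, Pow(26, Rational(1, 2))))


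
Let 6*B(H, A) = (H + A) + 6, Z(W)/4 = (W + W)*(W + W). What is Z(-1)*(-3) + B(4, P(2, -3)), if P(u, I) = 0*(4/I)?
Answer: -139/3 ≈ -46.333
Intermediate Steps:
Z(W) = 16*W² (Z(W) = 4*((W + W)*(W + W)) = 4*((2*W)*(2*W)) = 4*(4*W²) = 16*W²)
P(u, I) = 0
B(H, A) = 1 + A/6 + H/6 (B(H, A) = ((H + A) + 6)/6 = ((A + H) + 6)/6 = (6 + A + H)/6 = 1 + A/6 + H/6)
Z(-1)*(-3) + B(4, P(2, -3)) = (16*(-1)²)*(-3) + (1 + (⅙)*0 + (⅙)*4) = (16*1)*(-3) + (1 + 0 + ⅔) = 16*(-3) + 5/3 = -48 + 5/3 = -139/3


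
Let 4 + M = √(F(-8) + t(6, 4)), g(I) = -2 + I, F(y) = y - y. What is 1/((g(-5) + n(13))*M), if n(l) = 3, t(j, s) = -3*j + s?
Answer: 1/30 + I*√14/120 ≈ 0.033333 + 0.03118*I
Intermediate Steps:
t(j, s) = s - 3*j
F(y) = 0
M = -4 + I*√14 (M = -4 + √(0 + (4 - 3*6)) = -4 + √(0 + (4 - 18)) = -4 + √(0 - 14) = -4 + √(-14) = -4 + I*√14 ≈ -4.0 + 3.7417*I)
1/((g(-5) + n(13))*M) = 1/(((-2 - 5) + 3)*(-4 + I*√14)) = 1/((-7 + 3)*(-4 + I*√14)) = 1/(-4*(-4 + I*√14)) = 1/(16 - 4*I*√14)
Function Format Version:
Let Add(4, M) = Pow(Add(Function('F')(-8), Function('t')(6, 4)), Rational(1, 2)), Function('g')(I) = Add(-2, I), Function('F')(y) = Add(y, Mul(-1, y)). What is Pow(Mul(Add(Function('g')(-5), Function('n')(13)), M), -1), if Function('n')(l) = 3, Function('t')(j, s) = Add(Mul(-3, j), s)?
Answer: Add(Rational(1, 30), Mul(Rational(1, 120), I, Pow(14, Rational(1, 2)))) ≈ Add(0.033333, Mul(0.031180, I))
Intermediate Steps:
Function('t')(j, s) = Add(s, Mul(-3, j))
Function('F')(y) = 0
M = Add(-4, Mul(I, Pow(14, Rational(1, 2)))) (M = Add(-4, Pow(Add(0, Add(4, Mul(-3, 6))), Rational(1, 2))) = Add(-4, Pow(Add(0, Add(4, -18)), Rational(1, 2))) = Add(-4, Pow(Add(0, -14), Rational(1, 2))) = Add(-4, Pow(-14, Rational(1, 2))) = Add(-4, Mul(I, Pow(14, Rational(1, 2)))) ≈ Add(-4.0000, Mul(3.7417, I)))
Pow(Mul(Add(Function('g')(-5), Function('n')(13)), M), -1) = Pow(Mul(Add(Add(-2, -5), 3), Add(-4, Mul(I, Pow(14, Rational(1, 2))))), -1) = Pow(Mul(Add(-7, 3), Add(-4, Mul(I, Pow(14, Rational(1, 2))))), -1) = Pow(Mul(-4, Add(-4, Mul(I, Pow(14, Rational(1, 2))))), -1) = Pow(Add(16, Mul(-4, I, Pow(14, Rational(1, 2)))), -1)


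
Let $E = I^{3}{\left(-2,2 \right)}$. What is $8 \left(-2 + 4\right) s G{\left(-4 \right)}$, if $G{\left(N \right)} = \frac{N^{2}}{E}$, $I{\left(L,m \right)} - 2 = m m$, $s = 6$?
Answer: $\frac{64}{9} \approx 7.1111$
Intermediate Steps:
$I{\left(L,m \right)} = 2 + m^{2}$ ($I{\left(L,m \right)} = 2 + m m = 2 + m^{2}$)
$E = 216$ ($E = \left(2 + 2^{2}\right)^{3} = \left(2 + 4\right)^{3} = 6^{3} = 216$)
$G{\left(N \right)} = \frac{N^{2}}{216}$
$8 \left(-2 + 4\right) s G{\left(-4 \right)} = 8 \left(-2 + 4\right) 6 \frac{\left(-4\right)^{2}}{216} = 8 \cdot 2 \cdot 6 \cdot \frac{1}{216} \cdot 16 = 8 \cdot 12 \cdot \frac{2}{27} = 96 \cdot \frac{2}{27} = \frac{64}{9}$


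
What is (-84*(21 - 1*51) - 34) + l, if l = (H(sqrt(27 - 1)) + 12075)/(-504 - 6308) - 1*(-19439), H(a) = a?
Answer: 149341025/6812 - sqrt(26)/6812 ≈ 21923.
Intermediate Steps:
l = 132406393/6812 - sqrt(26)/6812 (l = (sqrt(27 - 1) + 12075)/(-504 - 6308) - 1*(-19439) = (sqrt(26) + 12075)/(-6812) + 19439 = (12075 + sqrt(26))*(-1/6812) + 19439 = (-12075/6812 - sqrt(26)/6812) + 19439 = 132406393/6812 - sqrt(26)/6812 ≈ 19437.)
(-84*(21 - 1*51) - 34) + l = (-84*(21 - 1*51) - 34) + (132406393/6812 - sqrt(26)/6812) = (-84*(21 - 51) - 34) + (132406393/6812 - sqrt(26)/6812) = (-84*(-30) - 34) + (132406393/6812 - sqrt(26)/6812) = (2520 - 34) + (132406393/6812 - sqrt(26)/6812) = 2486 + (132406393/6812 - sqrt(26)/6812) = 149341025/6812 - sqrt(26)/6812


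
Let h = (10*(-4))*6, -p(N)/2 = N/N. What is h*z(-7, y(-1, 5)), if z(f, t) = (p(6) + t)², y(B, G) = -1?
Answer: -2160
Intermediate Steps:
p(N) = -2 (p(N) = -2*N/N = -2*1 = -2)
h = -240 (h = -40*6 = -240)
z(f, t) = (-2 + t)²
h*z(-7, y(-1, 5)) = -240*(-2 - 1)² = -240*(-3)² = -240*9 = -2160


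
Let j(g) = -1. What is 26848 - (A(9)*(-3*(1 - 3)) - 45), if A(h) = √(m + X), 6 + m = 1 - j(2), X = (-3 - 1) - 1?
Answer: 26893 - 18*I ≈ 26893.0 - 18.0*I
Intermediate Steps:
X = -5 (X = -4 - 1 = -5)
m = -4 (m = -6 + (1 - 1*(-1)) = -6 + (1 + 1) = -6 + 2 = -4)
A(h) = 3*I (A(h) = √(-4 - 5) = √(-9) = 3*I)
26848 - (A(9)*(-3*(1 - 3)) - 45) = 26848 - ((3*I)*(-3*(1 - 3)) - 45) = 26848 - ((3*I)*(-3*(-2)) - 45) = 26848 - ((3*I)*6 - 45) = 26848 - (18*I - 45) = 26848 - (-45 + 18*I) = 26848 + (45 - 18*I) = 26893 - 18*I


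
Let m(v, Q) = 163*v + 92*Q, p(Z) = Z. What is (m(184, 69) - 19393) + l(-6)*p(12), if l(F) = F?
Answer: 16875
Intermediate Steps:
m(v, Q) = 92*Q + 163*v
(m(184, 69) - 19393) + l(-6)*p(12) = ((92*69 + 163*184) - 19393) - 6*12 = ((6348 + 29992) - 19393) - 72 = (36340 - 19393) - 72 = 16947 - 72 = 16875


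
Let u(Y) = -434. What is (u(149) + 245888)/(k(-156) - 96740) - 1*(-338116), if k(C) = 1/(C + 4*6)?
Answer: 4317601061068/12769681 ≈ 3.3811e+5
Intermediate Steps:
k(C) = 1/(24 + C) (k(C) = 1/(C + 24) = 1/(24 + C))
(u(149) + 245888)/(k(-156) - 96740) - 1*(-338116) = (-434 + 245888)/(1/(24 - 156) - 96740) - 1*(-338116) = 245454/(1/(-132) - 96740) + 338116 = 245454/(-1/132 - 96740) + 338116 = 245454/(-12769681/132) + 338116 = 245454*(-132/12769681) + 338116 = -32399928/12769681 + 338116 = 4317601061068/12769681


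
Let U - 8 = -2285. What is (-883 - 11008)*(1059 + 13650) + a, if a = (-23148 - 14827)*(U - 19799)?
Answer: 663431381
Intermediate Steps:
U = -2277 (U = 8 - 2285 = -2277)
a = 838336100 (a = (-23148 - 14827)*(-2277 - 19799) = -37975*(-22076) = 838336100)
(-883 - 11008)*(1059 + 13650) + a = (-883 - 11008)*(1059 + 13650) + 838336100 = -11891*14709 + 838336100 = -174904719 + 838336100 = 663431381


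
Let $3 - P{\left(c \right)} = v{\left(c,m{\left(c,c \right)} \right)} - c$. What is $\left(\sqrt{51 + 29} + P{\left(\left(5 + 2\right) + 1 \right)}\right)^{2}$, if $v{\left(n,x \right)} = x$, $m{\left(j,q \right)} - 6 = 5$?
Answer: $80$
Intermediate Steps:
$m{\left(j,q \right)} = 11$ ($m{\left(j,q \right)} = 6 + 5 = 11$)
$P{\left(c \right)} = -8 + c$ ($P{\left(c \right)} = 3 - \left(11 - c\right) = 3 + \left(-11 + c\right) = -8 + c$)
$\left(\sqrt{51 + 29} + P{\left(\left(5 + 2\right) + 1 \right)}\right)^{2} = \left(\sqrt{51 + 29} + \left(-8 + \left(\left(5 + 2\right) + 1\right)\right)\right)^{2} = \left(\sqrt{80} + \left(-8 + \left(7 + 1\right)\right)\right)^{2} = \left(4 \sqrt{5} + \left(-8 + 8\right)\right)^{2} = \left(4 \sqrt{5} + 0\right)^{2} = \left(4 \sqrt{5}\right)^{2} = 80$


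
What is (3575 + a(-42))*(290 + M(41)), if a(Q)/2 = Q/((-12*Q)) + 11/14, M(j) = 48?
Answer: 25385321/21 ≈ 1.2088e+6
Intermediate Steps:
a(Q) = 59/42 (a(Q) = 2*(Q/((-12*Q)) + 11/14) = 2*(Q*(-1/(12*Q)) + 11*(1/14)) = 2*(-1/12 + 11/14) = 2*(59/84) = 59/42)
(3575 + a(-42))*(290 + M(41)) = (3575 + 59/42)*(290 + 48) = (150209/42)*338 = 25385321/21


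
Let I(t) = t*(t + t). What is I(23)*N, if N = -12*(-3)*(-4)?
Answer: -152352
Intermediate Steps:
I(t) = 2*t² (I(t) = t*(2*t) = 2*t²)
N = -144 (N = -3*(-12)*(-4) = 36*(-4) = -144)
I(23)*N = (2*23²)*(-144) = (2*529)*(-144) = 1058*(-144) = -152352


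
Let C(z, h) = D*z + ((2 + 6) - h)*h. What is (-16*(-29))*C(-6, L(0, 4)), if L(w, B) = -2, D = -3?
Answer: -928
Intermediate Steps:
C(z, h) = -3*z + h*(8 - h) (C(z, h) = -3*z + ((2 + 6) - h)*h = -3*z + (8 - h)*h = -3*z + h*(8 - h))
(-16*(-29))*C(-6, L(0, 4)) = (-16*(-29))*(-1*(-2)² - 3*(-6) + 8*(-2)) = 464*(-1*4 + 18 - 16) = 464*(-4 + 18 - 16) = 464*(-2) = -928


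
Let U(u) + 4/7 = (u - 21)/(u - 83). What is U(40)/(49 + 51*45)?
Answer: -305/705544 ≈ -0.00043229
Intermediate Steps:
U(u) = -4/7 + (-21 + u)/(-83 + u) (U(u) = -4/7 + (u - 21)/(u - 83) = -4/7 + (-21 + u)/(-83 + u))
U(40)/(49 + 51*45) = ((185 + 3*40)/(7*(-83 + 40)))/(49 + 51*45) = ((⅐)*(185 + 120)/(-43))/(49 + 2295) = ((⅐)*(-1/43)*305)/2344 = -305/301*1/2344 = -305/705544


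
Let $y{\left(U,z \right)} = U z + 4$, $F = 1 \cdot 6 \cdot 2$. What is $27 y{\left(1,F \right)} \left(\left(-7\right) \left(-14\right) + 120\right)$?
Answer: $94176$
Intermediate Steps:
$F = 12$ ($F = 6 \cdot 2 = 12$)
$y{\left(U,z \right)} = 4 + U z$
$27 y{\left(1,F \right)} \left(\left(-7\right) \left(-14\right) + 120\right) = 27 \left(4 + 1 \cdot 12\right) \left(\left(-7\right) \left(-14\right) + 120\right) = 27 \left(4 + 12\right) \left(98 + 120\right) = 27 \cdot 16 \cdot 218 = 432 \cdot 218 = 94176$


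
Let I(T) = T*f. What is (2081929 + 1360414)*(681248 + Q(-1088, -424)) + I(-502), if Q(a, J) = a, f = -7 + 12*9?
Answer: 2341343964178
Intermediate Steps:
f = 101 (f = -7 + 108 = 101)
I(T) = 101*T (I(T) = T*101 = 101*T)
(2081929 + 1360414)*(681248 + Q(-1088, -424)) + I(-502) = (2081929 + 1360414)*(681248 - 1088) + 101*(-502) = 3442343*680160 - 50702 = 2341344014880 - 50702 = 2341343964178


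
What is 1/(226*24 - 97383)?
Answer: -1/91959 ≈ -1.0874e-5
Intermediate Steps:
1/(226*24 - 97383) = 1/(5424 - 97383) = 1/(-91959) = -1/91959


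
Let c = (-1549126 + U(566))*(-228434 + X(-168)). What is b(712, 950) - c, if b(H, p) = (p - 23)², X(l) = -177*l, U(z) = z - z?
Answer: -307807378619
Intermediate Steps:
U(z) = 0
b(H, p) = (-23 + p)²
c = 307808237948 (c = (-1549126 + 0)*(-228434 - 177*(-168)) = -1549126*(-228434 + 29736) = -1549126*(-198698) = 307808237948)
b(712, 950) - c = (-23 + 950)² - 1*307808237948 = 927² - 307808237948 = 859329 - 307808237948 = -307807378619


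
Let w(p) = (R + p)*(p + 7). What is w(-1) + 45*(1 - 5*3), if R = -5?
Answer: -666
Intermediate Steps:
w(p) = (-5 + p)*(7 + p) (w(p) = (-5 + p)*(p + 7) = (-5 + p)*(7 + p))
w(-1) + 45*(1 - 5*3) = (-35 + (-1)**2 + 2*(-1)) + 45*(1 - 5*3) = (-35 + 1 - 2) + 45*(1 - 15) = -36 + 45*(-14) = -36 - 630 = -666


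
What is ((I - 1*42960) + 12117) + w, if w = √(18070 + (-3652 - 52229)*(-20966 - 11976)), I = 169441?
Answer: 138598 + 2*√460212493 ≈ 1.8150e+5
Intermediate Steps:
w = 2*√460212493 (w = √(18070 - 55881*(-32942)) = √(18070 + 1840831902) = √1840849972 = 2*√460212493 ≈ 42905.)
((I - 1*42960) + 12117) + w = ((169441 - 1*42960) + 12117) + 2*√460212493 = ((169441 - 42960) + 12117) + 2*√460212493 = (126481 + 12117) + 2*√460212493 = 138598 + 2*√460212493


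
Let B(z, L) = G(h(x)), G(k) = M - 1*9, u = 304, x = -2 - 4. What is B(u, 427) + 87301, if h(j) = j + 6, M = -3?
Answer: 87289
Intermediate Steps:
x = -6
h(j) = 6 + j
G(k) = -12 (G(k) = -3 - 1*9 = -3 - 9 = -12)
B(z, L) = -12
B(u, 427) + 87301 = -12 + 87301 = 87289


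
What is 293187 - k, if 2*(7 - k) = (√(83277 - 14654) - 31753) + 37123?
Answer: 295865 + √68623/2 ≈ 2.9600e+5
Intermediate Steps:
k = -2678 - √68623/2 (k = 7 - ((√(83277 - 14654) - 31753) + 37123)/2 = 7 - ((√68623 - 31753) + 37123)/2 = 7 - ((-31753 + √68623) + 37123)/2 = 7 - (5370 + √68623)/2 = 7 + (-2685 - √68623/2) = -2678 - √68623/2 ≈ -2809.0)
293187 - k = 293187 - (-2678 - √68623/2) = 293187 + (2678 + √68623/2) = 295865 + √68623/2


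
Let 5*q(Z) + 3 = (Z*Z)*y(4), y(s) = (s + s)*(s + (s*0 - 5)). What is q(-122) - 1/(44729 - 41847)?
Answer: -68634831/2882 ≈ -23815.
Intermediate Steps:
y(s) = 2*s*(-5 + s) (y(s) = (2*s)*(s + (0 - 5)) = (2*s)*(s - 5) = (2*s)*(-5 + s) = 2*s*(-5 + s))
q(Z) = -⅗ - 8*Z²/5 (q(Z) = -⅗ + ((Z*Z)*(2*4*(-5 + 4)))/5 = -⅗ + (Z²*(2*4*(-1)))/5 = -⅗ + (Z²*(-8))/5 = -⅗ + (-8*Z²)/5 = -⅗ - 8*Z²/5)
q(-122) - 1/(44729 - 41847) = (-⅗ - 8/5*(-122)²) - 1/(44729 - 41847) = (-⅗ - 8/5*14884) - 1/2882 = (-⅗ - 119072/5) - 1*1/2882 = -23815 - 1/2882 = -68634831/2882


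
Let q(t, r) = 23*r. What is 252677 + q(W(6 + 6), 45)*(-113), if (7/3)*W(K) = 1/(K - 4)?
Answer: 135722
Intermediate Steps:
W(K) = 3/(7*(-4 + K)) (W(K) = 3/(7*(K - 4)) = 3/(7*(-4 + K)))
252677 + q(W(6 + 6), 45)*(-113) = 252677 + (23*45)*(-113) = 252677 + 1035*(-113) = 252677 - 116955 = 135722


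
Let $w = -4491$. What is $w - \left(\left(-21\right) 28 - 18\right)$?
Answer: $-3885$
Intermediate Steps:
$w - \left(\left(-21\right) 28 - 18\right) = -4491 - \left(\left(-21\right) 28 - 18\right) = -4491 - \left(-588 - 18\right) = -4491 - -606 = -4491 + 606 = -3885$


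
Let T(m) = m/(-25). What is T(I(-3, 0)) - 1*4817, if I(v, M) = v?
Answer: -120422/25 ≈ -4816.9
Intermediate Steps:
T(m) = -m/25 (T(m) = m*(-1/25) = -m/25)
T(I(-3, 0)) - 1*4817 = -1/25*(-3) - 1*4817 = 3/25 - 4817 = -120422/25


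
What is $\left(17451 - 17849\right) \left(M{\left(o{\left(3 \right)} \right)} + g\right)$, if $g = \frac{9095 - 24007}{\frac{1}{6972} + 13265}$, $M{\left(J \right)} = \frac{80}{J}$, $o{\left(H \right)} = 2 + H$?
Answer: $- \frac{547556791136}{92483581} \approx -5920.6$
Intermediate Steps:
$g = - \frac{103966464}{92483581}$ ($g = - \frac{14912}{\frac{1}{6972} + 13265} = - \frac{14912}{\frac{92483581}{6972}} = \left(-14912\right) \frac{6972}{92483581} = - \frac{103966464}{92483581} \approx -1.1242$)
$\left(17451 - 17849\right) \left(M{\left(o{\left(3 \right)} \right)} + g\right) = \left(17451 - 17849\right) \left(\frac{80}{2 + 3} - \frac{103966464}{92483581}\right) = - 398 \left(\frac{80}{5} - \frac{103966464}{92483581}\right) = - 398 \left(80 \cdot \frac{1}{5} - \frac{103966464}{92483581}\right) = - 398 \left(16 - \frac{103966464}{92483581}\right) = \left(-398\right) \frac{1375770832}{92483581} = - \frac{547556791136}{92483581}$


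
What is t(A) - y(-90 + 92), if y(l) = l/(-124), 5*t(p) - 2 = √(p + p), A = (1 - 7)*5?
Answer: 129/310 + 2*I*√15/5 ≈ 0.41613 + 1.5492*I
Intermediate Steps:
A = -30 (A = -6*5 = -30)
t(p) = ⅖ + √2*√p/5 (t(p) = ⅖ + √(p + p)/5 = ⅖ + √(2*p)/5 = ⅖ + (√2*√p)/5 = ⅖ + √2*√p/5)
y(l) = -l/124 (y(l) = l*(-1/124) = -l/124)
t(A) - y(-90 + 92) = (⅖ + √2*√(-30)/5) - (-1)*(-90 + 92)/124 = (⅖ + √2*(I*√30)/5) - (-1)*2/124 = (⅖ + 2*I*√15/5) - 1*(-1/62) = (⅖ + 2*I*√15/5) + 1/62 = 129/310 + 2*I*√15/5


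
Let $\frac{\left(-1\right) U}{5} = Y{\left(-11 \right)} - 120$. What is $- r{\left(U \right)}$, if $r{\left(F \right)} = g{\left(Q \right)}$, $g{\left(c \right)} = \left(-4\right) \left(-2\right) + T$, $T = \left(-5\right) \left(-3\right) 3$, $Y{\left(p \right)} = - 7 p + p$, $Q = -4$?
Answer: $-53$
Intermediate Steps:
$Y{\left(p \right)} = - 6 p$
$T = 45$ ($T = 15 \cdot 3 = 45$)
$U = 270$ ($U = - 5 \left(\left(-6\right) \left(-11\right) - 120\right) = - 5 \left(66 - 120\right) = \left(-5\right) \left(-54\right) = 270$)
$g{\left(c \right)} = 53$ ($g{\left(c \right)} = \left(-4\right) \left(-2\right) + 45 = 8 + 45 = 53$)
$r{\left(F \right)} = 53$
$- r{\left(U \right)} = \left(-1\right) 53 = -53$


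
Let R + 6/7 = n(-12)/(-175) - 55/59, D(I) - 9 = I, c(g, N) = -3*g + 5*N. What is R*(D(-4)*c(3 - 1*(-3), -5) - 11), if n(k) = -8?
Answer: 4068678/10325 ≈ 394.06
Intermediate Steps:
D(I) = 9 + I
R = -18003/10325 (R = -6/7 + (-8/(-175) - 55/59) = -6/7 + (-8*(-1/175) - 55*1/59) = -6/7 + (8/175 - 55/59) = -6/7 - 9153/10325 = -18003/10325 ≈ -1.7436)
R*(D(-4)*c(3 - 1*(-3), -5) - 11) = -18003*((9 - 4)*(-3*(3 - 1*(-3)) + 5*(-5)) - 11)/10325 = -18003*(5*(-3*(3 + 3) - 25) - 11)/10325 = -18003*(5*(-3*6 - 25) - 11)/10325 = -18003*(5*(-18 - 25) - 11)/10325 = -18003*(5*(-43) - 11)/10325 = -18003*(-215 - 11)/10325 = -18003/10325*(-226) = 4068678/10325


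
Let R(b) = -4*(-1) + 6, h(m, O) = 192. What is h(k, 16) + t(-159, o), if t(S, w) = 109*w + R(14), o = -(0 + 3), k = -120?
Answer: -125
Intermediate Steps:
R(b) = 10 (R(b) = 4 + 6 = 10)
o = -3 (o = -1*3 = -3)
t(S, w) = 10 + 109*w (t(S, w) = 109*w + 10 = 10 + 109*w)
h(k, 16) + t(-159, o) = 192 + (10 + 109*(-3)) = 192 + (10 - 327) = 192 - 317 = -125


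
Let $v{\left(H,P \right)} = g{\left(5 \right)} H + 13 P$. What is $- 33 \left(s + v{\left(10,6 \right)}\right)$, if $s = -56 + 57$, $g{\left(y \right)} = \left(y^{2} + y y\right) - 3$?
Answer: $-18117$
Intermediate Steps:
$g{\left(y \right)} = -3 + 2 y^{2}$ ($g{\left(y \right)} = \left(y^{2} + y^{2}\right) - 3 = 2 y^{2} - 3 = -3 + 2 y^{2}$)
$v{\left(H,P \right)} = 13 P + 47 H$ ($v{\left(H,P \right)} = \left(-3 + 2 \cdot 5^{2}\right) H + 13 P = \left(-3 + 2 \cdot 25\right) H + 13 P = \left(-3 + 50\right) H + 13 P = 47 H + 13 P = 13 P + 47 H$)
$s = 1$
$- 33 \left(s + v{\left(10,6 \right)}\right) = - 33 \left(1 + \left(13 \cdot 6 + 47 \cdot 10\right)\right) = - 33 \left(1 + \left(78 + 470\right)\right) = - 33 \left(1 + 548\right) = \left(-33\right) 549 = -18117$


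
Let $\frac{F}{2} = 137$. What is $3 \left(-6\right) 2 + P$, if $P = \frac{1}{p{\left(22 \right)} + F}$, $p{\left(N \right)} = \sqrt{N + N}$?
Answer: $- \frac{1350439}{37516} - \frac{\sqrt{11}}{37516} \approx -35.996$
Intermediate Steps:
$F = 274$ ($F = 2 \cdot 137 = 274$)
$p{\left(N \right)} = \sqrt{2} \sqrt{N}$ ($p{\left(N \right)} = \sqrt{2 N} = \sqrt{2} \sqrt{N}$)
$P = \frac{1}{274 + 2 \sqrt{11}}$ ($P = \frac{1}{\sqrt{2} \sqrt{22} + 274} = \frac{1}{2 \sqrt{11} + 274} = \frac{1}{274 + 2 \sqrt{11}} \approx 0.0035634$)
$3 \left(-6\right) 2 + P = 3 \left(-6\right) 2 + \left(\frac{137}{37516} - \frac{\sqrt{11}}{37516}\right) = \left(-18\right) 2 + \left(\frac{137}{37516} - \frac{\sqrt{11}}{37516}\right) = -36 + \left(\frac{137}{37516} - \frac{\sqrt{11}}{37516}\right) = - \frac{1350439}{37516} - \frac{\sqrt{11}}{37516}$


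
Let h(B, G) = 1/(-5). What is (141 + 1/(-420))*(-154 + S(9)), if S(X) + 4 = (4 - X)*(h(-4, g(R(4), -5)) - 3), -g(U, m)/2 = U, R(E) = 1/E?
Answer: -4204549/210 ≈ -20022.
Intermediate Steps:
R(E) = 1/E
g(U, m) = -2*U
h(B, G) = -⅕
S(X) = -84/5 + 16*X/5 (S(X) = -4 + (4 - X)*(-⅕ - 3) = -4 + (4 - X)*(-16/5) = -4 + (-64/5 + 16*X/5) = -84/5 + 16*X/5)
(141 + 1/(-420))*(-154 + S(9)) = (141 + 1/(-420))*(-154 + (-84/5 + (16/5)*9)) = (141 - 1/420)*(-154 + (-84/5 + 144/5)) = 59219*(-154 + 12)/420 = (59219/420)*(-142) = -4204549/210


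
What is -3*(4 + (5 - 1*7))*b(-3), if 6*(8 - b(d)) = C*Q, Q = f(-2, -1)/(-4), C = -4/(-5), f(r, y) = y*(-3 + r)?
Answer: -49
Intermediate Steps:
C = 4/5 (C = -4*(-1/5) = 4/5 ≈ 0.80000)
Q = -5/4 (Q = -(-3 - 2)/(-4) = -1*(-5)*(-1/4) = 5*(-1/4) = -5/4 ≈ -1.2500)
b(d) = 49/6 (b(d) = 8 - 2*(-5)/(15*4) = 8 - 1/6*(-1) = 8 + 1/6 = 49/6)
-3*(4 + (5 - 1*7))*b(-3) = -3*(4 + (5 - 1*7))*49/6 = -3*(4 + (5 - 7))*49/6 = -3*(4 - 2)*49/6 = -6*49/6 = -3*49/3 = -49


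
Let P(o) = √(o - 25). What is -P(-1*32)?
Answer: -I*√57 ≈ -7.5498*I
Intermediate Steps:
P(o) = √(-25 + o)
-P(-1*32) = -√(-25 - 1*32) = -√(-25 - 32) = -√(-57) = -I*√57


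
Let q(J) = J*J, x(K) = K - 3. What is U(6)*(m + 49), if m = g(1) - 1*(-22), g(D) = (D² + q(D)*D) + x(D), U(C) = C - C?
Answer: 0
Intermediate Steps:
x(K) = -3 + K
U(C) = 0
q(J) = J²
g(D) = -3 + D + D² + D³ (g(D) = (D² + D²*D) + (-3 + D) = (D² + D³) + (-3 + D) = -3 + D + D² + D³)
m = 22 (m = (-3 + 1 + 1² + 1³) - 1*(-22) = (-3 + 1 + 1 + 1) + 22 = 0 + 22 = 22)
U(6)*(m + 49) = 0*(22 + 49) = 0*71 = 0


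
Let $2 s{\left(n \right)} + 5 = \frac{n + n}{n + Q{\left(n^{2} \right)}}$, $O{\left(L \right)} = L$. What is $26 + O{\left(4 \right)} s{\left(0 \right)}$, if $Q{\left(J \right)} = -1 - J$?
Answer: $16$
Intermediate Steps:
$s{\left(n \right)} = - \frac{5}{2} + \frac{n}{-1 + n - n^{2}}$ ($s{\left(n \right)} = - \frac{5}{2} + \frac{\left(n + n\right) \frac{1}{n - \left(1 + n^{2}\right)}}{2} = - \frac{5}{2} + \frac{2 n \frac{1}{-1 + n - n^{2}}}{2} = - \frac{5}{2} + \frac{n}{-1 + n - n^{2}}$)
$26 + O{\left(4 \right)} s{\left(0 \right)} = 26 + 4 \frac{-5 - 5 \cdot 0^{2} + 3 \cdot 0}{2 \left(1 + 0^{2} - 0\right)} = 26 + 4 \frac{-5 - 0 + 0}{2 \left(1 + 0 + 0\right)} = 26 + 4 \frac{-5 + 0 + 0}{2 \cdot 1} = 26 + 4 \cdot \frac{1}{2} \cdot 1 \left(-5\right) = 26 + 4 \left(- \frac{5}{2}\right) = 26 - 10 = 16$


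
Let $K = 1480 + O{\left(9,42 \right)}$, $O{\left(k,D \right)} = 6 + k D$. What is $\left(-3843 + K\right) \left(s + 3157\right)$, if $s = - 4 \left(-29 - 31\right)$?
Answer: $-6722663$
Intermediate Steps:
$O{\left(k,D \right)} = 6 + D k$
$s = 240$ ($s = \left(-4\right) \left(-60\right) = 240$)
$K = 1864$ ($K = 1480 + \left(6 + 42 \cdot 9\right) = 1480 + \left(6 + 378\right) = 1480 + 384 = 1864$)
$\left(-3843 + K\right) \left(s + 3157\right) = \left(-3843 + 1864\right) \left(240 + 3157\right) = \left(-1979\right) 3397 = -6722663$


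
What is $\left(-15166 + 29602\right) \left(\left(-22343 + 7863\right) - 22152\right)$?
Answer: $-528819552$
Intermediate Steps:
$\left(-15166 + 29602\right) \left(\left(-22343 + 7863\right) - 22152\right) = 14436 \left(-14480 - 22152\right) = 14436 \left(-36632\right) = -528819552$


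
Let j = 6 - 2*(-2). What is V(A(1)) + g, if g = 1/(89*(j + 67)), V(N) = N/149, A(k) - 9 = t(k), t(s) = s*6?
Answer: 102944/1021097 ≈ 0.10082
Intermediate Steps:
t(s) = 6*s
A(k) = 9 + 6*k
j = 10 (j = 6 + 4 = 10)
V(N) = N/149 (V(N) = N*(1/149) = N/149)
g = 1/6853 (g = 1/(89*(10 + 67)) = 1/(89*77) = 1/6853 ≈ 0.00014592)
V(A(1)) + g = (9 + 6*1)/149 + 1/6853 = (9 + 6)/149 + 1/6853 = (1/149)*15 + 1/6853 = 15/149 + 1/6853 = 102944/1021097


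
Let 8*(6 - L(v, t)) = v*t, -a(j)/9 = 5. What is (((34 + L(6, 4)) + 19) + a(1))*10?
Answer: 110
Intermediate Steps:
a(j) = -45 (a(j) = -9*5 = -45)
L(v, t) = 6 - t*v/8 (L(v, t) = 6 - v*t/8 = 6 - t*v/8)
(((34 + L(6, 4)) + 19) + a(1))*10 = (((34 + (6 - 1/8*4*6)) + 19) - 45)*10 = (((34 + (6 - 3)) + 19) - 45)*10 = (((34 + 3) + 19) - 45)*10 = ((37 + 19) - 45)*10 = (56 - 45)*10 = 11*10 = 110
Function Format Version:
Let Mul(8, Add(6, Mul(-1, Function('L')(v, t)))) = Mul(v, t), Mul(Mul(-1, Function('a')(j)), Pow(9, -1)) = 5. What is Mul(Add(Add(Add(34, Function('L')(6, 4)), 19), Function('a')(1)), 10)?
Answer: 110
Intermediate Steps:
Function('a')(j) = -45 (Function('a')(j) = Mul(-9, 5) = -45)
Function('L')(v, t) = Add(6, Mul(Rational(-1, 8), t, v)) (Function('L')(v, t) = Add(6, Mul(Rational(-1, 8), Mul(v, t))) = Add(6, Mul(Rational(-1, 8), Mul(t, v))) = Add(6, Mul(Rational(-1, 8), t, v)))
Mul(Add(Add(Add(34, Function('L')(6, 4)), 19), Function('a')(1)), 10) = Mul(Add(Add(Add(34, Add(6, Mul(Rational(-1, 8), 4, 6))), 19), -45), 10) = Mul(Add(Add(Add(34, Add(6, -3)), 19), -45), 10) = Mul(Add(Add(Add(34, 3), 19), -45), 10) = Mul(Add(Add(37, 19), -45), 10) = Mul(Add(56, -45), 10) = Mul(11, 10) = 110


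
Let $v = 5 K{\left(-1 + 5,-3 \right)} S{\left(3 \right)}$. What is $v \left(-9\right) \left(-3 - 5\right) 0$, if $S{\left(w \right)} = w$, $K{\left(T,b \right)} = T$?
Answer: $0$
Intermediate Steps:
$v = 60$ ($v = 5 \left(-1 + 5\right) 3 = 5 \cdot 4 \cdot 3 = 20 \cdot 3 = 60$)
$v \left(-9\right) \left(-3 - 5\right) 0 = 60 \left(-9\right) \left(-3 - 5\right) 0 = - 540 \left(\left(-8\right) 0\right) = \left(-540\right) 0 = 0$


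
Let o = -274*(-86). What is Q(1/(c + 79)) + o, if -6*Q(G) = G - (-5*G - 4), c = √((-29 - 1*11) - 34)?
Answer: 148802371/6315 + I*√74/6315 ≈ 23563.0 + 0.0013622*I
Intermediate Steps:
c = I*√74 (c = √((-29 - 11) - 34) = √(-40 - 34) = √(-74) = I*√74 ≈ 8.6023*I)
o = 23564
Q(G) = -⅔ - G (Q(G) = -(G - (-5*G - 4))/6 = -(G - (-4 - 5*G))/6 = -(G + (4 + 5*G))/6 = -(4 + 6*G)/6 = -⅔ - G)
Q(1/(c + 79)) + o = (-⅔ - 1/(I*√74 + 79)) + 23564 = (-⅔ - 1/(79 + I*√74)) + 23564 = 70690/3 - 1/(79 + I*√74)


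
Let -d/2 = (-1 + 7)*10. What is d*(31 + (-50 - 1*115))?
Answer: 16080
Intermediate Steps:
d = -120 (d = -2*(-1 + 7)*10 = -12*10 = -2*60 = -120)
d*(31 + (-50 - 1*115)) = -120*(31 + (-50 - 1*115)) = -120*(31 + (-50 - 115)) = -120*(31 - 165) = -120*(-134) = 16080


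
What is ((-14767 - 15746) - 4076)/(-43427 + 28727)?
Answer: 34589/14700 ≈ 2.3530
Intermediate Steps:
((-14767 - 15746) - 4076)/(-43427 + 28727) = (-30513 - 4076)/(-14700) = -34589*(-1/14700) = 34589/14700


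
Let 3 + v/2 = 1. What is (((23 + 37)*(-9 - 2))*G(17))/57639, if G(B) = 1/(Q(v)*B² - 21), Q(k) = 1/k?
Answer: 880/7166449 ≈ 0.00012279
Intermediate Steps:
v = -4 (v = -6 + 2*1 = -6 + 2 = -4)
G(B) = 1/(-21 - B²/4) (G(B) = 1/(B²/(-4) - 21) = 1/(-B²/4 - 21) = 1/(-21 - B²/4))
(((23 + 37)*(-9 - 2))*G(17))/57639 = (((23 + 37)*(-9 - 2))*(4/(-84 - 1*17²)))/57639 = ((60*(-11))*(4/(-84 - 1*289)))*(1/57639) = -2640/(-84 - 289)*(1/57639) = -2640/(-373)*(1/57639) = -2640*(-1)/373*(1/57639) = -660*(-4/373)*(1/57639) = (2640/373)*(1/57639) = 880/7166449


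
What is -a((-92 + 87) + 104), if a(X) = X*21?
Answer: -2079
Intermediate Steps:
a(X) = 21*X
-a((-92 + 87) + 104) = -21*((-92 + 87) + 104) = -21*(-5 + 104) = -21*99 = -1*2079 = -2079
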